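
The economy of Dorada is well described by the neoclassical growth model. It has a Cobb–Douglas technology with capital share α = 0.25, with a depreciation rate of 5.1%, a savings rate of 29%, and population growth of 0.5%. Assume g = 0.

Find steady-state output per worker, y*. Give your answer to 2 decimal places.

At the steady state, Δk = 0, so s·k^α = (n + δ)·k.
Rearranging, k^(1−α) = s / (n + δ).
k^0.75 = 0.29 / (0.005 + 0.051) = 0.29 / 0.056 = 5.1786
k* = 5.1786^(1/0.75) ≈ 8.9595
y* = (k*)^α = 8.9595^0.25 ≈ 1.7301

y* = 1.73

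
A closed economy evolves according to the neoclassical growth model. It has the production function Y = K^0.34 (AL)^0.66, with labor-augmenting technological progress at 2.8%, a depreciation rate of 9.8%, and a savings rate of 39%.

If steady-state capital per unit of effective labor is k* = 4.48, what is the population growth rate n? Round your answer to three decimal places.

At the steady state, Δk = 0, so s·k^α = (n + g + δ)·k.
So s / (n + g + δ) = (k*)^(1−α) = 4.48^0.66 = 2.6906.
Therefore n + g + δ = s / 2.6906 = 0.39 / 2.6906 = 0.1449, so n = 0.1449 − 0.126 = 0.0189.

n ≈ 0.019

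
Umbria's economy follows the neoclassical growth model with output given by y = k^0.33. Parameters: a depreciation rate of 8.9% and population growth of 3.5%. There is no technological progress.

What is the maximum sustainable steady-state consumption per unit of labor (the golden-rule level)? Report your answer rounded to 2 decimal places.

c_gold ≈ 1.09

At the golden rule, f'(k) = n + δ, so α·k^(α−1) = n + δ and k_gold = (α/(n + δ))^(1/(1−α)).
k_gold = (0.33/0.124)^(1/0.67) = 2.6613^1.4925 ≈ 4.3098
c_gold = f(k_gold) − (n + δ)·k_gold = 1.6195 − 0.124×4.3098 ≈ 1.0851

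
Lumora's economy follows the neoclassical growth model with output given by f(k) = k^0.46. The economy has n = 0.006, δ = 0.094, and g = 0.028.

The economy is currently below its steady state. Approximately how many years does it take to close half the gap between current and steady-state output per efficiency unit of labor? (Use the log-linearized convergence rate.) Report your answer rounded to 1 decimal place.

about 10.0 years

Near the steady state the convergence rate is λ = (1 − α)(n + g + δ).
λ = (1 − 0.46) × 0.128 = 0.54 × 0.128 = 0.06912
Half-life = ln 2 / λ = 0.6931 / 0.06912 ≈ 10.03 years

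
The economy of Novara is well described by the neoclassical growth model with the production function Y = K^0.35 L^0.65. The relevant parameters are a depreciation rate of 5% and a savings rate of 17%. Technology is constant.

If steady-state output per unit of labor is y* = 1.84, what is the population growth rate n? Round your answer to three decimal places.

n ≈ 0.005

In steady state, investment equals break-even investment: s·k^α = (n + δ)·k.
Since y* = [s/(n + δ)]^(α/(1−α)), we have s/(n + δ) = (y*)^((1−α)/α) = 1.84^1.8571 = 3.1031.
Therefore n + δ = s / 3.1031 = 0.17 / 3.1031 = 0.0548, so n = 0.0548 − 0.050 = 0.0048.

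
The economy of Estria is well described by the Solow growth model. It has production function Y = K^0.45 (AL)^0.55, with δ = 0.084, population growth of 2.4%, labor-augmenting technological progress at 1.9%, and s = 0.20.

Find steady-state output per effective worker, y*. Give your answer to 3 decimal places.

y* = 1.450

Steady state requires s·f(k) = (n + g + δ)·k, i.e. s·k^α = (n + g + δ)·k.
Dividing both sides by k: k^(1−α) = s / (n + g + δ).
k^0.55 = 0.20 / (0.024 + 0.019 + 0.084) = 0.20 / 0.127 = 1.5748
k* = 1.5748^(1/0.55) ≈ 2.2835
y* = (k*)^α = 2.2835^0.45 ≈ 1.4500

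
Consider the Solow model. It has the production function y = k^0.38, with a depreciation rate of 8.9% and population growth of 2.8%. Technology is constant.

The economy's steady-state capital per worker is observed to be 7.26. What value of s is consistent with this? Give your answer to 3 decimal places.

At the steady state, Δk = 0, so s·k^α = (n + δ)·k.
So s / (n + δ) = (k*)^(1−α) = 7.26^0.62 = 3.4181.
Therefore s = 3.4181 × (n + δ) = 3.4181 × 0.117 = 0.3999.

s ≈ 0.400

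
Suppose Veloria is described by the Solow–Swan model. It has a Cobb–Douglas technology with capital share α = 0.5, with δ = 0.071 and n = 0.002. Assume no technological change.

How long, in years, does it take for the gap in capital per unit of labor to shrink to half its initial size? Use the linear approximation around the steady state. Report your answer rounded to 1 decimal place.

Near the steady state the convergence rate is λ = (1 − α)(n + δ).
λ = (1 − 0.5) × 0.073 = 0.5 × 0.073 = 0.0365
Half-life = ln 2 / λ = 0.6931 / 0.0365 ≈ 18.99 years

half-life ≈ 19.0 years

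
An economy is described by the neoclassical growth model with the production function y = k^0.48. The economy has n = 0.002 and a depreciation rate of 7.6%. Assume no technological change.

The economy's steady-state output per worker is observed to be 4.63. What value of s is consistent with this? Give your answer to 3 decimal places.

s ≈ 0.410

In steady state, investment equals break-even investment: s·k^α = (n + δ)·k.
Since y* = [s/(n + δ)]^(α/(1−α)), we have s/(n + δ) = (y*)^((1−α)/α) = 4.63^1.0833 = 5.2605.
Therefore s = 5.2605 × (n + δ) = 5.2605 × 0.078 = 0.4103.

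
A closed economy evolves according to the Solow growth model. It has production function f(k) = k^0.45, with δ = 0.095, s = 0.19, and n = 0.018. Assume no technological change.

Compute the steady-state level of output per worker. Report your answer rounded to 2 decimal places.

y* = 1.53

In steady state, investment equals break-even investment: s·k^α = (n + δ)·k.
Rearranging, k^(1−α) = s / (n + δ).
k^0.55 = 0.19 / (0.018 + 0.095) = 0.19 / 0.113 = 1.6814
k* = 1.6814^(1/0.55) ≈ 2.5722
y* = (k*)^α = 2.5722^0.45 ≈ 1.5298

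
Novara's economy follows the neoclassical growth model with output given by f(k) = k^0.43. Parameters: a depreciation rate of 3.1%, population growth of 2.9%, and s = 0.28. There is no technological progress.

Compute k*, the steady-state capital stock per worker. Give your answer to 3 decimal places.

k* = 14.918

In steady state, investment equals break-even investment: s·k^α = (n + δ)·k.
Dividing both sides by k: k^(1−α) = s / (n + δ).
k^0.57 = 0.28 / (0.029 + 0.031) = 0.28 / 0.060 = 4.6667
k* = 4.6667^(1/0.57) ≈ 14.9177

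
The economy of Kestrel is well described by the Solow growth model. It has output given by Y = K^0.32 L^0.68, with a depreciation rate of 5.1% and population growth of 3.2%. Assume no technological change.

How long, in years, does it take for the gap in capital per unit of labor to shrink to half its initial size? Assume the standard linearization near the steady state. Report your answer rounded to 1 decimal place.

Near the steady state the convergence rate is λ = (1 − α)(n + δ).
λ = (1 − 0.32) × 0.083 = 0.68 × 0.083 = 0.05644
Half-life = ln 2 / λ = 0.6931 / 0.05644 ≈ 12.28 years

about 12.3 years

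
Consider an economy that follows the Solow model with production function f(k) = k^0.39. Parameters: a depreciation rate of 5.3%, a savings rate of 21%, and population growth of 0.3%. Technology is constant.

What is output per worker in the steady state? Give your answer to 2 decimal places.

At the steady state, Δk = 0, so s·k^α = (n + δ)·k.
Rearranging, k^(1−α) = s / (n + δ).
k^0.61 = 0.21 / (0.003 + 0.053) = 0.21 / 0.056 = 3.7500
k* = 3.7500^(1/0.61) ≈ 8.7304
y* = (k*)^α = 8.7304^0.39 ≈ 2.3281

y* = 2.33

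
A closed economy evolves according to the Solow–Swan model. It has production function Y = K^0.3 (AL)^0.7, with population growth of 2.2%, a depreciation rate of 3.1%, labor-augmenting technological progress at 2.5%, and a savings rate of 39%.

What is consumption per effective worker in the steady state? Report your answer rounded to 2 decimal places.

In steady state, investment equals break-even investment: s·k^α = (n + g + δ)·k.
Rearranging, k^(1−α) = s / (n + g + δ).
k^0.7 = 0.39 / (0.022 + 0.025 + 0.031) = 0.39 / 0.078 = 5.0000
k* = 5.0000^(1/0.7) ≈ 9.9662
y* = (k*)^α = 9.9662^0.3 ≈ 1.9932
c* = (1 − s)·y* = (1 − 0.39) × 1.9932 ≈ 1.2159

c* ≈ 1.22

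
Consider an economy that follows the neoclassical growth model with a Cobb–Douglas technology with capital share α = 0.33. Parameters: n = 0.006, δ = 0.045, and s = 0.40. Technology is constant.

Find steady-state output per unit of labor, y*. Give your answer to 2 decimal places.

y* = 2.76

At the steady state, Δk = 0, so s·k^α = (n + δ)·k.
Dividing both sides by k: k^(1−α) = s / (n + δ).
k^0.67 = 0.40 / (0.006 + 0.045) = 0.40 / 0.051 = 7.8431
k* = 7.8431^(1/0.67) ≈ 21.6300
y* = (k*)^α = 21.6300^0.33 ≈ 2.7578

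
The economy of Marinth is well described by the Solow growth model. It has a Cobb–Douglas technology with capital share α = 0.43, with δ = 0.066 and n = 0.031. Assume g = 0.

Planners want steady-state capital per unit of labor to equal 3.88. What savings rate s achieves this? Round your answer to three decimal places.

s ≈ 0.210

In steady state, investment equals break-even investment: s·k^α = (n + δ)·k.
So s / (n + δ) = (k*)^(1−α) = 3.88^0.57 = 2.1659.
Therefore s = 2.1659 × (n + δ) = 2.1659 × 0.097 = 0.2101.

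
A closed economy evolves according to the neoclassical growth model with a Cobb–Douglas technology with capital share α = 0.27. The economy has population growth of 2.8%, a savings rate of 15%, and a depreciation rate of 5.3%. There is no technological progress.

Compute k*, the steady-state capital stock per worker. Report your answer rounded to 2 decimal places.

Steady state requires s·f(k) = (n + δ)·k, i.e. s·k^α = (n + δ)·k.
Dividing both sides by k: k^(1−α) = s / (n + δ).
k^0.73 = 0.15 / (0.028 + 0.053) = 0.15 / 0.081 = 1.8519
k* = 1.8519^(1/0.73) ≈ 2.3259

k* = 2.33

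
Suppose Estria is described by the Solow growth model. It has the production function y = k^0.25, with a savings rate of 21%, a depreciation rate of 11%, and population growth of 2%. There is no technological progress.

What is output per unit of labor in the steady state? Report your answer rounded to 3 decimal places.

Steady state requires s·f(k) = (n + δ)·k, i.e. s·k^α = (n + δ)·k.
Rearranging, k^(1−α) = s / (n + δ).
k^0.75 = 0.21 / (0.020 + 0.110) = 0.21 / 0.130 = 1.6154
k* = 1.6154^(1/0.75) ≈ 1.8954
y* = (k*)^α = 1.8954^0.25 ≈ 1.1733

y* = 1.173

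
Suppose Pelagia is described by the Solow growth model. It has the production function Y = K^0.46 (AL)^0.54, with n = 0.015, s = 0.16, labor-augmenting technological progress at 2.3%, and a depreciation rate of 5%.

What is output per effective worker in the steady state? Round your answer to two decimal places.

Steady state requires s·f(k) = (n + g + δ)·k, i.e. s·k^α = (n + g + δ)·k.
Rearranging, k^(1−α) = s / (n + g + δ).
k^0.54 = 0.16 / (0.015 + 0.023 + 0.050) = 0.16 / 0.088 = 1.8182
k* = 1.8182^(1/0.54) ≈ 3.0256
y* = (k*)^α = 3.0256^0.46 ≈ 1.6641

y* = 1.66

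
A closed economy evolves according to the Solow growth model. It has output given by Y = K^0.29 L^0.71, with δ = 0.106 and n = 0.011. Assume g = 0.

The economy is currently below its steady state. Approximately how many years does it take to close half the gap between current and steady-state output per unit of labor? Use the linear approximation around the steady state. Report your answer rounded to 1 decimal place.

half-life ≈ 8.3 years

Near the steady state the convergence rate is λ = (1 − α)(n + δ).
λ = (1 − 0.29) × 0.117 = 0.71 × 0.117 = 0.08307
Half-life = ln 2 / λ = 0.6931 / 0.08307 ≈ 8.34 years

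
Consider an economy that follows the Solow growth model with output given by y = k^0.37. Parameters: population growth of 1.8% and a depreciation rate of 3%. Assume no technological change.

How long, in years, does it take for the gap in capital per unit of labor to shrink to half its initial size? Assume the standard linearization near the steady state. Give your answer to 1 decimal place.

Near the steady state the convergence rate is λ = (1 − α)(n + δ).
λ = (1 − 0.37) × 0.048 = 0.63 × 0.048 = 0.03024
Half-life = ln 2 / λ = 0.6931 / 0.03024 ≈ 22.92 years

half-life ≈ 22.9 years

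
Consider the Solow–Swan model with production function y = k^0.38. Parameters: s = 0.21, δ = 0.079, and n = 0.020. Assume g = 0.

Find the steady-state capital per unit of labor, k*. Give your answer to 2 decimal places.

In steady state, investment equals break-even investment: s·k^α = (n + δ)·k.
Rearranging, k^(1−α) = s / (n + δ).
k^0.62 = 0.21 / (0.020 + 0.079) = 0.21 / 0.099 = 2.1212
k* = 2.1212^(1/0.62) ≈ 3.3631

k* ≈ 3.36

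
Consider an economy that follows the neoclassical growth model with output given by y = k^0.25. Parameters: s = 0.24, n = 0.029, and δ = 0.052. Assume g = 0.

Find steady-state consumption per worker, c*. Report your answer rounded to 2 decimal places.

Steady state requires s·f(k) = (n + δ)·k, i.e. s·k^α = (n + δ)·k.
Rearranging, k^(1−α) = s / (n + δ).
k^0.75 = 0.24 / (0.029 + 0.052) = 0.24 / 0.081 = 2.9630
k* = 2.9630^(1/0.75) ≈ 4.2557
y* = (k*)^α = 4.2557^0.25 ≈ 1.4363
c* = (1 − s)·y* = (1 − 0.24) × 1.4363 ≈ 1.0916

c* = 1.09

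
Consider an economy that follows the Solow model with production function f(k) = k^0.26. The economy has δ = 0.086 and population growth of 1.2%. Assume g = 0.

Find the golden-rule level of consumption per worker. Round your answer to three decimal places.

c_gold ≈ 1.043

At the golden rule, f'(k) = n + δ, so α·k^(α−1) = n + δ and k_gold = (α/(n + δ))^(1/(1−α)).
k_gold = (0.26/0.098)^(1/0.74) = 2.6531^1.3514 ≈ 3.7382
c_gold = f(k_gold) − (n + δ)·k_gold = 1.4089 − 0.098×3.7382 ≈ 1.0426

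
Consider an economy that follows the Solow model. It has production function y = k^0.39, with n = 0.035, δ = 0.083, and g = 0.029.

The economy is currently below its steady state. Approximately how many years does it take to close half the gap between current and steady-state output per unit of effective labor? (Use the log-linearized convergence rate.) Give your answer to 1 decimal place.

Near the steady state the convergence rate is λ = (1 − α)(n + g + δ).
λ = (1 − 0.39) × 0.147 = 0.61 × 0.147 = 0.08967
Half-life = ln 2 / λ = 0.6931 / 0.08967 ≈ 7.73 years

t_½ ≈ 7.7 years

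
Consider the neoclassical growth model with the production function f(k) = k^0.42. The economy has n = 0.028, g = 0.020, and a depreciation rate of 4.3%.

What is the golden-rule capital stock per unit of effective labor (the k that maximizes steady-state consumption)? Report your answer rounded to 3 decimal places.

k_gold ≈ 13.970

The golden rule sets f'(k) = n + g + δ, i.e. α·k^(α−1) = n + g + δ.
So k^(1−α) = α / (n + g + δ) = 0.42 / 0.091 = 4.6154.
k_gold = 4.6154^(1/0.58) ≈ 13.9697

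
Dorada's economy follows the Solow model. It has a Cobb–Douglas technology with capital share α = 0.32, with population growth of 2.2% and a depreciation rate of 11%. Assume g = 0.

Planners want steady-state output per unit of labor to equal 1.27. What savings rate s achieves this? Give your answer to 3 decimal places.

At the steady state, Δk = 0, so s·k^α = (n + δ)·k.
Since y* = [s/(n + δ)]^(α/(1−α)), we have s/(n + δ) = (y*)^((1−α)/α) = 1.27^2.125 = 1.6618.
Therefore s = 1.6618 × (n + δ) = 1.6618 × 0.132 = 0.2194.

s ≈ 0.219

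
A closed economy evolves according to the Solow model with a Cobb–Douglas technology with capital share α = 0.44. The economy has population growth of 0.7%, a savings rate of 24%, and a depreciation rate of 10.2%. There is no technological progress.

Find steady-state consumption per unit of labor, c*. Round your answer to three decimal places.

c* = 1.413

At the steady state, Δk = 0, so s·k^α = (n + δ)·k.
Dividing both sides by k: k^(1−α) = s / (n + δ).
k^0.56 = 0.24 / (0.007 + 0.102) = 0.24 / 0.109 = 2.2018
k* = 2.2018^(1/0.56) ≈ 4.0936
y* = (k*)^α = 4.0936^0.44 ≈ 1.8592
c* = (1 − s)·y* = (1 − 0.24) × 1.8592 ≈ 1.4130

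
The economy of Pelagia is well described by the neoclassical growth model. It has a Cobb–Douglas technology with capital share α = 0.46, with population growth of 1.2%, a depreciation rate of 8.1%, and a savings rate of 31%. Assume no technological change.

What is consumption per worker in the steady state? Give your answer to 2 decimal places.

c* = 1.92

At the steady state, Δk = 0, so s·k^α = (n + δ)·k.
Rearranging, k^(1−α) = s / (n + δ).
k^0.54 = 0.31 / (0.012 + 0.081) = 0.31 / 0.093 = 3.3333
k* = 3.3333^(1/0.54) ≈ 9.2958
y* = (k*)^α = 9.2958^0.46 ≈ 2.7888
c* = (1 − s)·y* = (1 − 0.31) × 2.7888 ≈ 1.9243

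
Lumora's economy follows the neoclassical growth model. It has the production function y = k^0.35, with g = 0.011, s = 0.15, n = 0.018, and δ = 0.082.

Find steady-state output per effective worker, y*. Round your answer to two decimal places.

Steady state requires s·f(k) = (n + g + δ)·k, i.e. s·k^α = (n + g + δ)·k.
Rearranging, k^(1−α) = s / (n + g + δ).
k^0.65 = 0.15 / (0.018 + 0.011 + 0.082) = 0.15 / 0.111 = 1.3514
k* = 1.3514^(1/0.65) ≈ 1.5893
y* = (k*)^α = 1.5893^0.35 ≈ 1.1760

y* = 1.18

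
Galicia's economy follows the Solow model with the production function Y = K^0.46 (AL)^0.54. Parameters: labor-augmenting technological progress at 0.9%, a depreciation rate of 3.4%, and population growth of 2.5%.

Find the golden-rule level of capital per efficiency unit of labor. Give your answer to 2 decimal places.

The golden rule sets f'(k) = n + g + δ, i.e. α·k^(α−1) = n + g + δ.
So k^(1−α) = α / (n + g + δ) = 0.46 / 0.068 = 6.7647.
k_gold = 6.7647^(1/0.54) ≈ 34.4744

k_gold ≈ 34.47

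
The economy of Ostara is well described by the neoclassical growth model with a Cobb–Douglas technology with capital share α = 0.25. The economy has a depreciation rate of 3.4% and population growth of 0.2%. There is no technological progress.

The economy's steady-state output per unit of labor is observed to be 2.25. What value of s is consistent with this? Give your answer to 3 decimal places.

In steady state, investment equals break-even investment: s·k^α = (n + δ)·k.
Since y* = [s/(n + δ)]^(α/(1−α)), we have s/(n + δ) = (y*)^((1−α)/α) = 2.25^3 = 11.3906.
Therefore s = 11.3906 × (n + δ) = 11.3906 × 0.036 = 0.4101.

s ≈ 0.410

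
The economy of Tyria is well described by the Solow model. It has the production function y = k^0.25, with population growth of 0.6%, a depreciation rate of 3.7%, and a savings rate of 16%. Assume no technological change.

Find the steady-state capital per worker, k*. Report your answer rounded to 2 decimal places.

k* = 5.77

Steady state requires s·f(k) = (n + δ)·k, i.e. s·k^α = (n + δ)·k.
Dividing both sides by k: k^(1−α) = s / (n + δ).
k^0.75 = 0.16 / (0.006 + 0.037) = 0.16 / 0.043 = 3.7209
k* = 3.7209^(1/0.75) ≈ 5.7659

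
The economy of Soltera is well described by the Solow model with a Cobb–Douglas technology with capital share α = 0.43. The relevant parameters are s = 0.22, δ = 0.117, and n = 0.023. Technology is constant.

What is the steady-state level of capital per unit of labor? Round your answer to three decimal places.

At the steady state, Δk = 0, so s·k^α = (n + δ)·k.
Dividing both sides by k: k^(1−α) = s / (n + δ).
k^0.57 = 0.22 / (0.023 + 0.117) = 0.22 / 0.140 = 1.5714
k* = 1.5714^(1/0.57) ≈ 2.2098

k* ≈ 2.210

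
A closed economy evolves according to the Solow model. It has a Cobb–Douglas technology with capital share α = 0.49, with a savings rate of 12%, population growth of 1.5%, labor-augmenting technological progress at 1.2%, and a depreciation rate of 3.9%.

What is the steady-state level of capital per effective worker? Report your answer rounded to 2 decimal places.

At the steady state, Δk = 0, so s·k^α = (n + g + δ)·k.
Dividing both sides by k: k^(1−α) = s / (n + g + δ).
k^0.51 = 0.12 / (0.015 + 0.012 + 0.039) = 0.12 / 0.066 = 1.8182
k* = 1.8182^(1/0.51) ≈ 3.2292

k* ≈ 3.23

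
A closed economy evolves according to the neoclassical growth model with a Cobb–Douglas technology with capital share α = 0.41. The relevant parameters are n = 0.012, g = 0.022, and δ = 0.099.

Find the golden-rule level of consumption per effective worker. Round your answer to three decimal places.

c_gold ≈ 1.290

At the golden rule, f'(k) = n + g + δ, so α·k^(α−1) = n + g + δ and k_gold = (α/(n + g + δ))^(1/(1−α)).
k_gold = (0.41/0.133)^(1/0.59) = 3.0827^1.6949 ≈ 6.7405
c_gold = f(k_gold) − (n + g + δ)·k_gold = 2.1866 − 0.133×6.7405 ≈ 1.2901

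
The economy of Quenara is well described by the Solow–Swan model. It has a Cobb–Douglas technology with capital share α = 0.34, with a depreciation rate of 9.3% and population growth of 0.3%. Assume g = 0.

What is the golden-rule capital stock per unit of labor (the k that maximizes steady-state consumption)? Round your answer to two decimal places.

k_gold ≈ 6.79

The golden rule sets f'(k) = n + δ, i.e. α·k^(α−1) = n + δ.
So k^(1−α) = α / (n + δ) = 0.34 / 0.096 = 3.5417.
k_gold = 3.5417^(1/0.66) ≈ 6.7942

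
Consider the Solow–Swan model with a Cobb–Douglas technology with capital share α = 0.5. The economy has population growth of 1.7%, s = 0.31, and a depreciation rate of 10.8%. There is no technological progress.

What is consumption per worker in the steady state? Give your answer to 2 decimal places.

c* = 1.71

Steady state requires s·f(k) = (n + δ)·k, i.e. s·k^α = (n + δ)·k.
Rearranging, k^(1−α) = s / (n + δ).
k^0.5 = 0.31 / (0.017 + 0.108) = 0.31 / 0.125 = 2.4800
k* = 2.4800^(1/0.5) ≈ 6.1504
y* = (k*)^α = 6.1504^0.5 ≈ 2.4800
c* = (1 − s)·y* = (1 − 0.31) × 2.4800 ≈ 1.7112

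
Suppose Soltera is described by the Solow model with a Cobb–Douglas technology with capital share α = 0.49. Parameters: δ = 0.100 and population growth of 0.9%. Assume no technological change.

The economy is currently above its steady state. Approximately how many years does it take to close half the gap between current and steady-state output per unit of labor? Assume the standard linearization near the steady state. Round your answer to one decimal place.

Near the steady state the convergence rate is λ = (1 − α)(n + δ).
λ = (1 − 0.49) × 0.109 = 0.51 × 0.109 = 0.05559
Half-life = ln 2 / λ = 0.6931 / 0.05559 ≈ 12.47 years

half-life ≈ 12.5 years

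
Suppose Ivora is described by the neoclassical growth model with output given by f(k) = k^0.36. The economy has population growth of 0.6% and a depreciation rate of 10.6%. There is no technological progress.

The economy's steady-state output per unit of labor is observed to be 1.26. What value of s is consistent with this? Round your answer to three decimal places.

At the steady state, Δk = 0, so s·k^α = (n + δ)·k.
Since y* = [s/(n + δ)]^(α/(1−α)), we have s/(n + δ) = (y*)^((1−α)/α) = 1.26^1.7778 = 1.5081.
Therefore s = 1.5081 × (n + δ) = 1.5081 × 0.112 = 0.1689.

s ≈ 0.169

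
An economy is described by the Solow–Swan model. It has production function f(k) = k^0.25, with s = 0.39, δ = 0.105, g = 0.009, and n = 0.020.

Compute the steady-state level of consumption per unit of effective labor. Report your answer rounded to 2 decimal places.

At the steady state, Δk = 0, so s·k^α = (n + g + δ)·k.
Dividing both sides by k: k^(1−α) = s / (n + g + δ).
k^0.75 = 0.39 / (0.020 + 0.009 + 0.105) = 0.39 / 0.134 = 2.9104
k* = 2.9104^(1/0.75) ≈ 4.1553
y* = (k*)^α = 4.1553^0.25 ≈ 1.4277
c* = (1 − s)·y* = (1 − 0.39) × 1.4277 ≈ 0.8709

c* = 0.87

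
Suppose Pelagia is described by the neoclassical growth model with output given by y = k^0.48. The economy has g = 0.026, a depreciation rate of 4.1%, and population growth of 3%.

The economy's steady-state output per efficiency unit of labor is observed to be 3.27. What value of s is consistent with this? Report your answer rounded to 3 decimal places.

s ≈ 0.350

Steady state requires s·f(k) = (n + g + δ)·k, i.e. s·k^α = (n + g + δ)·k.
Since y* = [s/(n + g + δ)]^(α/(1−α)), we have s/(n + g + δ) = (y*)^((1−α)/α) = 3.27^1.0833 = 3.6092.
Therefore s = 3.6092 × (n + g + δ) = 3.6092 × 0.097 = 0.3501.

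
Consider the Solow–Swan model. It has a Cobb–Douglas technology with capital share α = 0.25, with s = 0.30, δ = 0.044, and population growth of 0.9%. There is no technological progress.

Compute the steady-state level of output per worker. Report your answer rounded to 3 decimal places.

y* = 1.782

In steady state, investment equals break-even investment: s·k^α = (n + δ)·k.
Dividing both sides by k: k^(1−α) = s / (n + δ).
k^0.75 = 0.30 / (0.009 + 0.044) = 0.30 / 0.053 = 5.6604
k* = 5.6604^(1/0.75) ≈ 10.0878
y* = (k*)^α = 10.0878^0.25 ≈ 1.7822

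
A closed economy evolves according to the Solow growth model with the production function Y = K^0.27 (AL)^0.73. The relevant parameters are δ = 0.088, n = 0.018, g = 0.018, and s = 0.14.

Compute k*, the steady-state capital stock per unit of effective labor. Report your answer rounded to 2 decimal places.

k* = 1.18

At the steady state, Δk = 0, so s·k^α = (n + g + δ)·k.
Rearranging, k^(1−α) = s / (n + g + δ).
k^0.73 = 0.14 / (0.018 + 0.018 + 0.088) = 0.14 / 0.124 = 1.1290
k* = 1.1290^(1/0.73) ≈ 1.1808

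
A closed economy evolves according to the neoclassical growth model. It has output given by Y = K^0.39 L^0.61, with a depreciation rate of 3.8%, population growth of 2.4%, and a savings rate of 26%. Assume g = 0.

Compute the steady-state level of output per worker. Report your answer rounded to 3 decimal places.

Steady state requires s·f(k) = (n + δ)·k, i.e. s·k^α = (n + δ)·k.
Dividing both sides by k: k^(1−α) = s / (n + δ).
k^0.61 = 0.26 / (0.024 + 0.038) = 0.26 / 0.062 = 4.1935
k* = 4.1935^(1/0.61) ≈ 10.4862
y* = (k*)^α = 10.4862^0.39 ≈ 2.5006

y* ≈ 2.501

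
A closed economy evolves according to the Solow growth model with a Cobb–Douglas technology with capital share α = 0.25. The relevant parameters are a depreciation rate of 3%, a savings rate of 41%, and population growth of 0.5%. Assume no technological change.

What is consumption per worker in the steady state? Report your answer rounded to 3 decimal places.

At the steady state, Δk = 0, so s·k^α = (n + δ)·k.
Dividing both sides by k: k^(1−α) = s / (n + δ).
k^0.75 = 0.41 / (0.005 + 0.030) = 0.41 / 0.035 = 11.7143
k* = 11.7143^(1/0.75) ≈ 26.6045
y* = (k*)^α = 26.6045^0.25 ≈ 2.2711
c* = (1 − s)·y* = (1 − 0.41) × 2.2711 ≈ 1.3399

c* = 1.340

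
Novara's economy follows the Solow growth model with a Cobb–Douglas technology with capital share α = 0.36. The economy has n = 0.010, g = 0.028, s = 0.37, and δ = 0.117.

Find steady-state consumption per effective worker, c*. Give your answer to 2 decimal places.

c* ≈ 1.03

Steady state requires s·f(k) = (n + g + δ)·k, i.e. s·k^α = (n + g + δ)·k.
Rearranging, k^(1−α) = s / (n + g + δ).
k^0.64 = 0.37 / (0.010 + 0.028 + 0.117) = 0.37 / 0.155 = 2.3871
k* = 2.3871^(1/0.64) ≈ 3.8942
y* = (k*)^α = 3.8942^0.36 ≈ 1.6314
c* = (1 − s)·y* = (1 − 0.37) × 1.6314 ≈ 1.0278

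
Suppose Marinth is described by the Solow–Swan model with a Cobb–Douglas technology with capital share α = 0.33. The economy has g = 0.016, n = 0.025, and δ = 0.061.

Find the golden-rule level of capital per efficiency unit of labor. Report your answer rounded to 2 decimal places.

The golden rule sets f'(k) = n + g + δ, i.e. α·k^(α−1) = n + g + δ.
So k^(1−α) = α / (n + g + δ) = 0.33 / 0.102 = 3.2353.
k_gold = 3.2353^(1/0.67) ≈ 5.7685

k_gold ≈ 5.77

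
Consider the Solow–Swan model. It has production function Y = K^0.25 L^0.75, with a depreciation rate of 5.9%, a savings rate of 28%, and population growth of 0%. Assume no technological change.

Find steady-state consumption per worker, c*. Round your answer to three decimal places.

c* ≈ 1.210

In steady state, investment equals break-even investment: s·k^α = (n + δ)·k.
Dividing both sides by k: k^(1−α) = s / (n + δ).
k^0.75 = 0.28 / (0.000 + 0.059) = 0.28 / 0.059 = 4.7458
k* = 4.7458^(1/0.75) ≈ 7.9753
y* = (k*)^α = 7.9753^0.25 ≈ 1.6805
c* = (1 − s)·y* = (1 − 0.28) × 1.6805 ≈ 1.2100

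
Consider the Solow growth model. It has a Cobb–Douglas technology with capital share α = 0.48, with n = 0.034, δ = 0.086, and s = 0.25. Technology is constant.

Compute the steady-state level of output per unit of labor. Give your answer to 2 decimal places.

At the steady state, Δk = 0, so s·k^α = (n + δ)·k.
Dividing both sides by k: k^(1−α) = s / (n + δ).
k^0.52 = 0.25 / (0.034 + 0.086) = 0.25 / 0.120 = 2.0833
k* = 2.0833^(1/0.52) ≈ 4.1019
y* = (k*)^α = 4.1019^0.48 ≈ 1.9689

y* ≈ 1.97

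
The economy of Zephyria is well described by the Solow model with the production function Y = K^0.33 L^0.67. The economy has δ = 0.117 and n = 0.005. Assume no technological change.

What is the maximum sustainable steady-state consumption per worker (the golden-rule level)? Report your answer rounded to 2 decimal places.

c_gold ≈ 1.09

At the golden rule, f'(k) = n + δ, so α·k^(α−1) = n + δ and k_gold = (α/(n + δ))^(1/(1−α)).
k_gold = (0.33/0.122)^(1/0.67) = 2.7049^1.4925 ≈ 4.4156
c_gold = f(k_gold) − (n + δ)·k_gold = 1.6325 − 0.122×4.4156 ≈ 1.0938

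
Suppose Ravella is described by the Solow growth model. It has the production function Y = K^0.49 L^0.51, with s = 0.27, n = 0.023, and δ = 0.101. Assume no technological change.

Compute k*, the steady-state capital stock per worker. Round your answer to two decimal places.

k* = 4.60

In steady state, investment equals break-even investment: s·k^α = (n + δ)·k.
Rearranging, k^(1−α) = s / (n + δ).
k^0.51 = 0.27 / (0.023 + 0.101) = 0.27 / 0.124 = 2.1774
k* = 2.1774^(1/0.51) ≈ 4.5986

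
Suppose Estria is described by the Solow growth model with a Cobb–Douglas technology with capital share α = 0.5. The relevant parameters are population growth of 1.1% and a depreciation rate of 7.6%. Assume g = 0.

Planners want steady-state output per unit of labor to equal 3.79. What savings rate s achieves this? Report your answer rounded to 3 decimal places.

s ≈ 0.330

At the steady state, Δk = 0, so s·k^α = (n + δ)·k.
Since y* = [s/(n + δ)]^(α/(1−α)), we have s/(n + δ) = (y*)^((1−α)/α) = 3.79^1 = 3.7900.
Therefore s = 3.7900 × (n + δ) = 3.7900 × 0.087 = 0.3297.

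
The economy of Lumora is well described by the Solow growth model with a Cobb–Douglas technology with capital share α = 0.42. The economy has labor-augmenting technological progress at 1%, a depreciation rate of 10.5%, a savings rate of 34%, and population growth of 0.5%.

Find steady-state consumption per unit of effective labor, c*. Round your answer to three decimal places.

c* ≈ 1.403

Steady state requires s·f(k) = (n + g + δ)·k, i.e. s·k^α = (n + g + δ)·k.
Rearranging, k^(1−α) = s / (n + g + δ).
k^0.58 = 0.34 / (0.005 + 0.010 + 0.105) = 0.34 / 0.120 = 2.8333
k* = 2.8333^(1/0.58) ≈ 6.0230
y* = (k*)^α = 6.0230^0.42 ≈ 2.1258
c* = (1 − s)·y* = (1 − 0.34) × 2.1258 ≈ 1.4030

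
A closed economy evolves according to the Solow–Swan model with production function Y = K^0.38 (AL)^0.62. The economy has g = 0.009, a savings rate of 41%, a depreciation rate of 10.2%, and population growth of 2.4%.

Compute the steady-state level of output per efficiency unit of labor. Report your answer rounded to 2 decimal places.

Steady state requires s·f(k) = (n + g + δ)·k, i.e. s·k^α = (n + g + δ)·k.
Rearranging, k^(1−α) = s / (n + g + δ).
k^0.62 = 0.41 / (0.024 + 0.009 + 0.102) = 0.41 / 0.135 = 3.0370
k* = 3.0370^(1/0.62) ≈ 5.9998
y* = (k*)^α = 5.9998^0.38 ≈ 1.9756

y* ≈ 1.98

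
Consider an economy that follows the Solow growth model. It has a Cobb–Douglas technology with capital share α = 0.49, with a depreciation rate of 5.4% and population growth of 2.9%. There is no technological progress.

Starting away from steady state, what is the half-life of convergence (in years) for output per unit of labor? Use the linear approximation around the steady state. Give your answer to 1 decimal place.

t_½ ≈ 16.4 years

Near the steady state the convergence rate is λ = (1 − α)(n + δ).
λ = (1 − 0.49) × 0.083 = 0.51 × 0.083 = 0.04233
Half-life = ln 2 / λ = 0.6931 / 0.04233 ≈ 16.37 years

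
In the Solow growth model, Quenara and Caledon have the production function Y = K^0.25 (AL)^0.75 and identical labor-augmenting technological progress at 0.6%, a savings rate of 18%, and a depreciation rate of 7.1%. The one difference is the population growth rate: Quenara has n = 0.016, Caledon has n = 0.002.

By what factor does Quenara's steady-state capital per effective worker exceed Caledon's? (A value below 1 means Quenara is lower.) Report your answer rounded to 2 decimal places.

Steady-state k* = [s/(n + g + δ)]^(1/(1−α)), so the ratio is [ (s_Q/(n + g + δ)_Q) / (s_C/(n + g + δ)_C) ]^1.3333.
s_Q/(n + g + δ)_Q = 0.18/0.093 = 1.9355; s_C/(n + g + δ)_C = 0.18/0.079 = 2.2785.
Ratio = (1.9355/2.2785)^1.3333 = 0.8495^1.3333 ≈ 0.8046

ratio ≈ 0.80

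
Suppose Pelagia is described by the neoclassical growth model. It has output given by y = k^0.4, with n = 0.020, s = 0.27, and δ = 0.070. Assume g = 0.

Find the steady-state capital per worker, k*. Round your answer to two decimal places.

Steady state requires s·f(k) = (n + δ)·k, i.e. s·k^α = (n + δ)·k.
Rearranging, k^(1−α) = s / (n + δ).
k^0.6 = 0.27 / (0.020 + 0.070) = 0.27 / 0.090 = 3.0000
k* = 3.0000^(1/0.6) ≈ 6.2403

k* ≈ 6.24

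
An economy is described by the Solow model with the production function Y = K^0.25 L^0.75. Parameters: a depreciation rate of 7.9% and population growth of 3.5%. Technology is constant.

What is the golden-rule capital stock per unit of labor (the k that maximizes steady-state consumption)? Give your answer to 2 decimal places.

The golden rule sets f'(k) = n + δ, i.e. α·k^(α−1) = n + δ.
So k^(1−α) = α / (n + δ) = 0.25 / 0.114 = 2.1930.
k_gold = 2.1930^(1/0.75) ≈ 2.8492

k_gold ≈ 2.85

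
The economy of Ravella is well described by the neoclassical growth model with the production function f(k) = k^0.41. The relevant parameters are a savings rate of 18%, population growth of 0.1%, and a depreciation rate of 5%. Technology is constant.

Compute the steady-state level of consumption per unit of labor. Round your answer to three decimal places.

c* ≈ 1.970

At the steady state, Δk = 0, so s·k^α = (n + δ)·k.
Rearranging, k^(1−α) = s / (n + δ).
k^0.59 = 0.18 / (0.001 + 0.050) = 0.18 / 0.051 = 3.5294
k* = 3.5294^(1/0.59) ≈ 8.4783
y* = (k*)^α = 8.4783^0.41 ≈ 2.4022
c* = (1 − s)·y* = (1 − 0.18) × 2.4022 ≈ 1.9698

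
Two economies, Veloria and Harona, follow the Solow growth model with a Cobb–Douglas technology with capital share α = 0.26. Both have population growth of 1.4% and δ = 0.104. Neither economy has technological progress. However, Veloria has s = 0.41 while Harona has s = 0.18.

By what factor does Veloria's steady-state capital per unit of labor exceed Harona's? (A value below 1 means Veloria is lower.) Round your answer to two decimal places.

k*_V / k*_H ≈ 3.04

Steady-state k* = [s/(n + δ)]^(1/(1−α)), so the ratio is [ (s_V/(n + δ)_V) / (s_H/(n + δ)_H) ]^1.3514.
s_V/(n + δ)_V = 0.41/0.118 = 3.4746; s_H/(n + δ)_H = 0.18/0.118 = 1.5254.
Ratio = (3.4746/1.5254)^1.3514 = 2.2778^1.3514 ≈ 3.0419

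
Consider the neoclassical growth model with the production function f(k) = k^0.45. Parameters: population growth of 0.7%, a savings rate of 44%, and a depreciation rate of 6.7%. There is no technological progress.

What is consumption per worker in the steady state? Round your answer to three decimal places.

Steady state requires s·f(k) = (n + δ)·k, i.e. s·k^α = (n + δ)·k.
Rearranging, k^(1−α) = s / (n + δ).
k^0.55 = 0.44 / (0.007 + 0.067) = 0.44 / 0.074 = 5.9459
k* = 5.9459^(1/0.55) ≈ 25.5663
y* = (k*)^α = 25.5663^0.45 ≈ 4.2998
c* = (1 − s)·y* = (1 − 0.44) × 4.2998 ≈ 2.4079

c* = 2.408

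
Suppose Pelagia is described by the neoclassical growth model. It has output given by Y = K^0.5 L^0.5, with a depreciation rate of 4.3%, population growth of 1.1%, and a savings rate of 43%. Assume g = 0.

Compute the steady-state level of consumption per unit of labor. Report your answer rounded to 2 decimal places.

c* ≈ 4.54

In steady state, investment equals break-even investment: s·k^α = (n + δ)·k.
Rearranging, k^(1−α) = s / (n + δ).
k^0.5 = 0.43 / (0.011 + 0.043) = 0.43 / 0.054 = 7.9630
k* = 7.9630^(1/0.5) ≈ 63.4094
y* = (k*)^α = 63.4094^0.5 ≈ 7.9630
c* = (1 − s)·y* = (1 − 0.43) × 7.9630 ≈ 4.5389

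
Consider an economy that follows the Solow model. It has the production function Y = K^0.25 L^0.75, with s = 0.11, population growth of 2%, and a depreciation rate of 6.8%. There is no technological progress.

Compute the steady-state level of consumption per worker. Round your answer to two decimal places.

c* = 0.96

In steady state, investment equals break-even investment: s·k^α = (n + δ)·k.
Dividing both sides by k: k^(1−α) = s / (n + δ).
k^0.75 = 0.11 / (0.020 + 0.068) = 0.11 / 0.088 = 1.2500
k* = 1.2500^(1/0.75) ≈ 1.3465
y* = (k*)^α = 1.3465^0.25 ≈ 1.0772
c* = (1 − s)·y* = (1 − 0.11) × 1.0772 ≈ 0.9587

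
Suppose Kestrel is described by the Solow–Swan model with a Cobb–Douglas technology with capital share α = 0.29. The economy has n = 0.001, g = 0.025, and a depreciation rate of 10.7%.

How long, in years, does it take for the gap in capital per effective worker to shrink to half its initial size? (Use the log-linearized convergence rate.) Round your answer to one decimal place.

Near the steady state the convergence rate is λ = (1 − α)(n + g + δ).
λ = (1 − 0.29) × 0.133 = 0.71 × 0.133 = 0.09443
Half-life = ln 2 / λ = 0.6931 / 0.09443 ≈ 7.34 years

t_½ ≈ 7.3 years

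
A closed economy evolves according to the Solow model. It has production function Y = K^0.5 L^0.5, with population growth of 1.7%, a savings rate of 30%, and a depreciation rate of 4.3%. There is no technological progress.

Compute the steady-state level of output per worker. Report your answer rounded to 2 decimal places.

y* ≈ 5.00

In steady state, investment equals break-even investment: s·k^α = (n + δ)·k.
Dividing both sides by k: k^(1−α) = s / (n + δ).
k^0.5 = 0.30 / (0.017 + 0.043) = 0.30 / 0.060 = 5.0000
k* = 5.0000^(1/0.5) ≈ 25.0000
y* = (k*)^α = 25.0000^0.5 ≈ 5.0000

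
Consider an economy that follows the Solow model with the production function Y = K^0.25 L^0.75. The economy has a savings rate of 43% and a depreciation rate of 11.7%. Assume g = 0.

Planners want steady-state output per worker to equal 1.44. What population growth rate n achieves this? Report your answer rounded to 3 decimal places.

Steady state requires s·f(k) = (n + δ)·k, i.e. s·k^α = (n + δ)·k.
Since y* = [s/(n + δ)]^(α/(1−α)), we have s/(n + δ) = (y*)^((1−α)/α) = 1.44^3 = 2.9860.
Therefore n + δ = s / 2.9860 = 0.43 / 2.9860 = 0.1440, so n = 0.1440 − 0.117 = 0.0270.

n ≈ 0.027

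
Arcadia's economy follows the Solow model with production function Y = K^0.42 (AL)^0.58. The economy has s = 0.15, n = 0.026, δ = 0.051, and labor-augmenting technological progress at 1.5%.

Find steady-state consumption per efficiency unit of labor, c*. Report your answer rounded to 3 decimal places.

In steady state, investment equals break-even investment: s·k^α = (n + g + δ)·k.
Rearranging, k^(1−α) = s / (n + g + δ).
k^0.58 = 0.15 / (0.026 + 0.015 + 0.051) = 0.15 / 0.092 = 1.6304
k* = 1.6304^(1/0.58) ≈ 2.3229
y* = (k*)^α = 2.3229^0.42 ≈ 1.4247
c* = (1 − s)·y* = (1 − 0.15) × 1.4247 ≈ 1.2110

c* ≈ 1.211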